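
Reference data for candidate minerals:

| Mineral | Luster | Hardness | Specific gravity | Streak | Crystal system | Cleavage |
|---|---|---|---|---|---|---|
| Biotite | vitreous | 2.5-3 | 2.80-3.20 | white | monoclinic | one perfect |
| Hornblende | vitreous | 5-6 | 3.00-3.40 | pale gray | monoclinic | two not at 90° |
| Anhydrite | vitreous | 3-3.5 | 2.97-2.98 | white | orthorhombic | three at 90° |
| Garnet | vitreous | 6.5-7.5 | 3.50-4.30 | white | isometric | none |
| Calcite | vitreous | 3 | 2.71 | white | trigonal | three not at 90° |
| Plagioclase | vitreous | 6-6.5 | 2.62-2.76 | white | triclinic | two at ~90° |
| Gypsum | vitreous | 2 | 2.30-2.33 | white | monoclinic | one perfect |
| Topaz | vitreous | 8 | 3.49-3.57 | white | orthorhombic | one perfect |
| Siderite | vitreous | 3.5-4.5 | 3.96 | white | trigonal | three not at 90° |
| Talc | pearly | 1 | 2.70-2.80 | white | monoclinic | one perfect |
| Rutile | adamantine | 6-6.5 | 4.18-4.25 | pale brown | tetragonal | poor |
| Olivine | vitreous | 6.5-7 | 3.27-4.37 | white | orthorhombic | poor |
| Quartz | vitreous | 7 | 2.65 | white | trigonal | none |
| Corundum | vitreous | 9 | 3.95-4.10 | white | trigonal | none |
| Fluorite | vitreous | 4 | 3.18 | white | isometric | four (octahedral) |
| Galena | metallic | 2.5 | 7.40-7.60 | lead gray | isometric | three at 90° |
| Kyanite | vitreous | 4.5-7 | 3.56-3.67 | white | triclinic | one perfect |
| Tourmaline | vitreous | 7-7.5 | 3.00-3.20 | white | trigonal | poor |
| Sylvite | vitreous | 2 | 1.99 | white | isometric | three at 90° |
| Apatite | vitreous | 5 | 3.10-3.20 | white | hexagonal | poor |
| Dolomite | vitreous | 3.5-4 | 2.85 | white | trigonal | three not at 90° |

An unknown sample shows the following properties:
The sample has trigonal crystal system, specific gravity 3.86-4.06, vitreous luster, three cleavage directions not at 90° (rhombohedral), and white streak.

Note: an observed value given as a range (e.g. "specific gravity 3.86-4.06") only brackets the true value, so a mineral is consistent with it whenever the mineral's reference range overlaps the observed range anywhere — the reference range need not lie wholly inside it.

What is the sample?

Siderite

Trigonal crystal system — Calcite, Siderite, Quartz, Corundum, Tourmaline, Dolomite remain.
Specific gravity 3.86-4.06 — only Siderite, Corundum remain.
Vitreous luster — every remaining candidate is consistent.
Three cleavage directions not at 90° (rhombohedral) excludes Corundum.
White streak — all remaining candidates fit.
Siderite is the sole remaining match.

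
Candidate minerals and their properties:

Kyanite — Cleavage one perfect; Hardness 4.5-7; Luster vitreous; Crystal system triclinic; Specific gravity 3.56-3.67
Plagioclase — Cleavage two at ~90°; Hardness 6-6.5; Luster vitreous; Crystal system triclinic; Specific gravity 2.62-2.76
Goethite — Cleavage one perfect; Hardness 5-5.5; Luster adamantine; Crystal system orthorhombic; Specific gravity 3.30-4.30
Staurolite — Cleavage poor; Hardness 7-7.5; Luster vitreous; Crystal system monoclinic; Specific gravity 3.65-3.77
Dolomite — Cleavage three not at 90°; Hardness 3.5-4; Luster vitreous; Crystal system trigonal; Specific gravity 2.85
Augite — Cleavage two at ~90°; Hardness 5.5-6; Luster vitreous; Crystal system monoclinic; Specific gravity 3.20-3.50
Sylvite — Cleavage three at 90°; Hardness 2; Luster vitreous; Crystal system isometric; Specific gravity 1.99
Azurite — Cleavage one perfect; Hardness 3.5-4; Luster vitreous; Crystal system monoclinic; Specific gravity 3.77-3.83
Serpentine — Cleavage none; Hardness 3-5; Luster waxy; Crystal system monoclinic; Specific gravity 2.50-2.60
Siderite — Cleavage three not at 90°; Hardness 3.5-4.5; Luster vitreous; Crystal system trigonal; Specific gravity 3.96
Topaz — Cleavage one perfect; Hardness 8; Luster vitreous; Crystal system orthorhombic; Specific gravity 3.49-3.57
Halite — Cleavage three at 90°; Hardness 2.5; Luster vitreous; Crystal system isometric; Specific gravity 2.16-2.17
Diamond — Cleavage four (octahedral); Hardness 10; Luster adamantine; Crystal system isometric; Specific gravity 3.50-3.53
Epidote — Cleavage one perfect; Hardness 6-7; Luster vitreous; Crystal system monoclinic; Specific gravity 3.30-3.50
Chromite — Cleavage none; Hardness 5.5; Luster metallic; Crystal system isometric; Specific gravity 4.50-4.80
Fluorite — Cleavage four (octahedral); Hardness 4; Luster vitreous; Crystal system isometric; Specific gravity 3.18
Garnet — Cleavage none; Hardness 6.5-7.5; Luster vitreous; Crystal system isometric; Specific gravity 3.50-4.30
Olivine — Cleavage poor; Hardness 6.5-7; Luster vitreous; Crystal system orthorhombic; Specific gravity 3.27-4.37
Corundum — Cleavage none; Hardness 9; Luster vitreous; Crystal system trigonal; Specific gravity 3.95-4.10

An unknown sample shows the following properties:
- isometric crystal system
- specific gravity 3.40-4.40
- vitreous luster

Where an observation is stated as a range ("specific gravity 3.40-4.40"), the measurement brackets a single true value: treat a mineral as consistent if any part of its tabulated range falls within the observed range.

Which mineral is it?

Isometric crystal system — Sylvite, Halite, Diamond, Chromite, Fluorite, Garnet remain.
Specific gravity 3.40-4.40 — narrows the field to Diamond, Garnet.
Vitreous luster eliminates Diamond.
Garnet is the sole remaining match.

Garnet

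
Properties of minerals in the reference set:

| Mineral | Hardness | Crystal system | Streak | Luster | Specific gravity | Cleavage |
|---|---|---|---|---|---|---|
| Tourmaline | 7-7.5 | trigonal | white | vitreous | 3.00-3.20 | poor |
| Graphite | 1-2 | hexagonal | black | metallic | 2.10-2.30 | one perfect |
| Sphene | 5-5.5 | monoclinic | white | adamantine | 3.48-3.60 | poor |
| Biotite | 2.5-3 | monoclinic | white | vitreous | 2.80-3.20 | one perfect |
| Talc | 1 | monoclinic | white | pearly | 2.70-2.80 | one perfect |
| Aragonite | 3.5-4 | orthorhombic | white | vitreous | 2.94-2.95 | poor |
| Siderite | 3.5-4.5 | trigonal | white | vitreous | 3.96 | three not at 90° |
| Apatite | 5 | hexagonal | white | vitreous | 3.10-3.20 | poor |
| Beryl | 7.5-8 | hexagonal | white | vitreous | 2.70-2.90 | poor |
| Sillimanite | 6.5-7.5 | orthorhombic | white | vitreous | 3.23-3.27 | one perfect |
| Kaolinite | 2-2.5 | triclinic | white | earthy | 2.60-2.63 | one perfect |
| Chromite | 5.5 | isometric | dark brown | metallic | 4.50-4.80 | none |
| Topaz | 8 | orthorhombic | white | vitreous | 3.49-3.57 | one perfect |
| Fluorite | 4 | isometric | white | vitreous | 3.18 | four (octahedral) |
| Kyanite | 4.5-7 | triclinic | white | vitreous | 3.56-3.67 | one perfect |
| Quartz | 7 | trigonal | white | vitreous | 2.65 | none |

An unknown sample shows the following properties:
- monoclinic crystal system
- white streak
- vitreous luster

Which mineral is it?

Monoclinic crystal system — Sphene, Biotite, Talc remain.
White streak — all remaining candidates fit.
Vitreous luster — leaves Biotite.
Only Biotite satisfies all observations.

Biotite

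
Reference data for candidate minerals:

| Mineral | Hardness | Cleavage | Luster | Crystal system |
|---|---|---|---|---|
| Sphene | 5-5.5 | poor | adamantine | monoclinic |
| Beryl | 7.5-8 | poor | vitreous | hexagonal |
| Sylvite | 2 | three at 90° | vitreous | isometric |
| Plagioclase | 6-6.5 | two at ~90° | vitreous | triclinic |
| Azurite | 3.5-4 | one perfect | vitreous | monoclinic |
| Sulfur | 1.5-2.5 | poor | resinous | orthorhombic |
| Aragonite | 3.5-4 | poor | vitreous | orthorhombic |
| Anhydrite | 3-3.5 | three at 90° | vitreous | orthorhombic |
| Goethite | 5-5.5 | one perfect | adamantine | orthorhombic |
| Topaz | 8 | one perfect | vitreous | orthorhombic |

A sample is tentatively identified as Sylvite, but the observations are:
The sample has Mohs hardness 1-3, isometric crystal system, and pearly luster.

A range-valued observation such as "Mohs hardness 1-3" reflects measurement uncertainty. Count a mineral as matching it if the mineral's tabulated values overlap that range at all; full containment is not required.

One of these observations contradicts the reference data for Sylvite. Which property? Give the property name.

Mohs hardness 1-3: Sylvite has hardness 2 — consistent.
Isometric crystal system: Sylvite has isometric system — consistent.
Pearly luster: Sylvite has vitreous luster — does not match.
Only the luster is inconsistent.

luster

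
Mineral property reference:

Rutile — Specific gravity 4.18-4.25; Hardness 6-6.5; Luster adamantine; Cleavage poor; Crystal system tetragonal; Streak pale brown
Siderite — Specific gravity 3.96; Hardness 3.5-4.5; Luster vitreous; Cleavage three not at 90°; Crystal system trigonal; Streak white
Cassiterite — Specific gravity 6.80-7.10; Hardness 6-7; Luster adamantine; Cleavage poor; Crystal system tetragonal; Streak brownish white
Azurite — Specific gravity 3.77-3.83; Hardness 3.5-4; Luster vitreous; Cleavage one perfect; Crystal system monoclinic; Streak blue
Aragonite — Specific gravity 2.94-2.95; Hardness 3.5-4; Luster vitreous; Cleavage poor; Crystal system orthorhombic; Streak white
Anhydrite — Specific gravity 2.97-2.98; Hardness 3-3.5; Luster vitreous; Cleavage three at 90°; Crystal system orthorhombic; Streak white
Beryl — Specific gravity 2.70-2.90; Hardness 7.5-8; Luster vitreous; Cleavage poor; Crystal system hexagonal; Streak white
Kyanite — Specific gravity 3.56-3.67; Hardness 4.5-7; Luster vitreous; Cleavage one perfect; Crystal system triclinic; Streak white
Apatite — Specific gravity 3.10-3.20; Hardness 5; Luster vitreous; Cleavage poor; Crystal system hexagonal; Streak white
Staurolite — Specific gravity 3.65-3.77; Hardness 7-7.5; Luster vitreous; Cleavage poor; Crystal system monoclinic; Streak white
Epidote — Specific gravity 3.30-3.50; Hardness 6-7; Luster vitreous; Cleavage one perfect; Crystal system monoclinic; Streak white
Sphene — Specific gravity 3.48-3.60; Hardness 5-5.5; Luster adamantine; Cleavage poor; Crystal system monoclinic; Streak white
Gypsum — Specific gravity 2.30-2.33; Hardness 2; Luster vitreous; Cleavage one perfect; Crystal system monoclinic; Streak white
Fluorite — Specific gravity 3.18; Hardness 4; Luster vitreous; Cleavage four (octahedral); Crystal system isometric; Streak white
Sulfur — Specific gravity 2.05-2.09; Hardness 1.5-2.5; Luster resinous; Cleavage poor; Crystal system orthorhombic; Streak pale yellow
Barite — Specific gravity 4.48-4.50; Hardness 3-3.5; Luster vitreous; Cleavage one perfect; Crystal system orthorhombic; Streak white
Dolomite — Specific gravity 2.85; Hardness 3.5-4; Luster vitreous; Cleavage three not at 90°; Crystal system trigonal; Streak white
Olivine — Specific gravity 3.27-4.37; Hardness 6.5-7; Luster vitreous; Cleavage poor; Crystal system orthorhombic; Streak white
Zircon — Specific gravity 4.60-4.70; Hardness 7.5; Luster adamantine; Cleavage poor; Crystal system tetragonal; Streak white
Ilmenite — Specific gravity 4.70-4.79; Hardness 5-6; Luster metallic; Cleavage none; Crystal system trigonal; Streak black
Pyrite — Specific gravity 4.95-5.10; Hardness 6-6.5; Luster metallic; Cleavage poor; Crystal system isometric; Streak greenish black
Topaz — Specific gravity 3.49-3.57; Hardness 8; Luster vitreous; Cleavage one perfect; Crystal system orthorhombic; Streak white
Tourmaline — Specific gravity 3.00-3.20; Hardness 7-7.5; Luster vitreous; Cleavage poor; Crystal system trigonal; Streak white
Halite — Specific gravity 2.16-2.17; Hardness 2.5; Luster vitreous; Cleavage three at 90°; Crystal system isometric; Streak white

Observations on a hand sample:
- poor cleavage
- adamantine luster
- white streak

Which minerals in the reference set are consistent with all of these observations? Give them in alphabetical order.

Sphene, Zircon

Poor cleavage: narrows the field to Rutile, Cassiterite, Aragonite, Beryl, Apatite, Staurolite, Sphene, Sulfur, Olivine, Zircon, Pyrite, Tourmaline.
Adamantine luster: leaves Rutile, Cassiterite, Sphene, Zircon.
White streak rules out Rutile, Cassiterite.
Remaining candidates: Sphene, Zircon.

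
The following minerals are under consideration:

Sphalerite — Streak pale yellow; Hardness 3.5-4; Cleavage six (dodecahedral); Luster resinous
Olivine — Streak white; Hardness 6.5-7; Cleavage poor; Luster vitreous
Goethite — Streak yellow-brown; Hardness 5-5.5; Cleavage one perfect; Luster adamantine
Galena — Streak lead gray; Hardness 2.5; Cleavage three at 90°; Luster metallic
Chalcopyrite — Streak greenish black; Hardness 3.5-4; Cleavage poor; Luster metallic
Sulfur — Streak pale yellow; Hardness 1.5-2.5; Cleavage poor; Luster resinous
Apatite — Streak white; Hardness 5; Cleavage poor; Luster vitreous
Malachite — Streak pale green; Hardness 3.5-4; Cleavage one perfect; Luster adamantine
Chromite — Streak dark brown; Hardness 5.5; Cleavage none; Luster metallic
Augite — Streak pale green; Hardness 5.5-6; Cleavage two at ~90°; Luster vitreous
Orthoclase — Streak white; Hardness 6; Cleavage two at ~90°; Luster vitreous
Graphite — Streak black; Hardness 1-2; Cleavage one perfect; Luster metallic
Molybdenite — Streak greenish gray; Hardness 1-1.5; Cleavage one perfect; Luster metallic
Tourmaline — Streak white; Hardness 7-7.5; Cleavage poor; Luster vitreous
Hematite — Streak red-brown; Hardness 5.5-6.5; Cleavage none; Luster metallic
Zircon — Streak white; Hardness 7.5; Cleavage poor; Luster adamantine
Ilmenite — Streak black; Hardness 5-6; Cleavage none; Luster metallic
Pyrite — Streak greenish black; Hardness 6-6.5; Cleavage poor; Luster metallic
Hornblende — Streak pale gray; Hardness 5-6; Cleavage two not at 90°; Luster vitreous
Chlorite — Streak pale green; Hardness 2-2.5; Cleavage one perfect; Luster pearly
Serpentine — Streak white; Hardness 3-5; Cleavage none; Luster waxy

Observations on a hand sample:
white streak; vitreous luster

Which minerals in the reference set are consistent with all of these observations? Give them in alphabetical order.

White streak — narrows the field to Olivine, Apatite, Orthoclase, Tourmaline, Zircon, Serpentine.
Vitreous luster rules out Zircon, Serpentine.
Remaining candidates: Apatite, Olivine, Orthoclase, Tourmaline.

Apatite, Olivine, Orthoclase, Tourmaline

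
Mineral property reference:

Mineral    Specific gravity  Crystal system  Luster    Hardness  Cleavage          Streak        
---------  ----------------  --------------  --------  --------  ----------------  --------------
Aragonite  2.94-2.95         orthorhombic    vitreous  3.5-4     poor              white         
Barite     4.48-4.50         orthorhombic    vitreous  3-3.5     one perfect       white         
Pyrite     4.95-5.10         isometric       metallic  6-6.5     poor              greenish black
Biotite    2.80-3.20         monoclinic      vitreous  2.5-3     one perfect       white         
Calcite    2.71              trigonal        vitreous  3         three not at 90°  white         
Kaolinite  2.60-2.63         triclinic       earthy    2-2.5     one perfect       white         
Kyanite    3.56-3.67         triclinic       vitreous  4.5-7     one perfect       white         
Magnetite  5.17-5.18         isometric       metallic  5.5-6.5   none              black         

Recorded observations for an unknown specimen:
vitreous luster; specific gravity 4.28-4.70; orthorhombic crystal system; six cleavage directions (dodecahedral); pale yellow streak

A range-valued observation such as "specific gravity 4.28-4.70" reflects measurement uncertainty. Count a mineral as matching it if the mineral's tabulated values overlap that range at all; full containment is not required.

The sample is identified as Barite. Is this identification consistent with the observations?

Vitreous luster — fits Barite (vitreous luster).
Specific gravity 4.28-4.70 — fits Barite (SG 4.48-4.50).
Orthorhombic crystal system — fits Barite (orthorhombic system).
Six cleavage directions (dodecahedral) — Barite has cleavage one perfect; inconsistent.
Pale yellow streak — Barite has white streak; inconsistent.
2 of the observed properties are inconsistent with Barite.

No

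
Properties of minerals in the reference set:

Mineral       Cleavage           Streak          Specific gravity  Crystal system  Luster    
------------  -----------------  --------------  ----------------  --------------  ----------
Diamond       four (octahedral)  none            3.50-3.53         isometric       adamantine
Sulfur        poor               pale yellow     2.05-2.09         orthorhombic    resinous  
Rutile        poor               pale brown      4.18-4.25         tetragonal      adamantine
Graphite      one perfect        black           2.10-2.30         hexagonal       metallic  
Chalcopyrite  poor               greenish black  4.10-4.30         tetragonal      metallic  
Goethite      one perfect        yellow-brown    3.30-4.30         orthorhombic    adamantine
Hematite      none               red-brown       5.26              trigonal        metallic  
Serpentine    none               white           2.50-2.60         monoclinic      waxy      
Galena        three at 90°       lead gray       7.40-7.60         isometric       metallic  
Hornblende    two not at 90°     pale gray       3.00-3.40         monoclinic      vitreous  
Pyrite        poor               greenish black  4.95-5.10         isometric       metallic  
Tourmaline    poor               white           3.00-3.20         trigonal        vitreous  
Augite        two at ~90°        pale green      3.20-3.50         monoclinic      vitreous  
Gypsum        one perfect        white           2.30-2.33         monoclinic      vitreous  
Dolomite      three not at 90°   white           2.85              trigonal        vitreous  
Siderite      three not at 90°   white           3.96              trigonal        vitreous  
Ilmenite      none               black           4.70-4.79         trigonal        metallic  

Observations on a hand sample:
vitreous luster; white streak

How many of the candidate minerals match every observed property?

4

Vitreous luster: Hornblende, Tourmaline, Augite, Gypsum, Dolomite, Siderite remain.
White streak eliminates Hornblende, Augite.
Remaining candidates: Dolomite, Gypsum, Siderite, Tourmaline.
That is 4 minerals.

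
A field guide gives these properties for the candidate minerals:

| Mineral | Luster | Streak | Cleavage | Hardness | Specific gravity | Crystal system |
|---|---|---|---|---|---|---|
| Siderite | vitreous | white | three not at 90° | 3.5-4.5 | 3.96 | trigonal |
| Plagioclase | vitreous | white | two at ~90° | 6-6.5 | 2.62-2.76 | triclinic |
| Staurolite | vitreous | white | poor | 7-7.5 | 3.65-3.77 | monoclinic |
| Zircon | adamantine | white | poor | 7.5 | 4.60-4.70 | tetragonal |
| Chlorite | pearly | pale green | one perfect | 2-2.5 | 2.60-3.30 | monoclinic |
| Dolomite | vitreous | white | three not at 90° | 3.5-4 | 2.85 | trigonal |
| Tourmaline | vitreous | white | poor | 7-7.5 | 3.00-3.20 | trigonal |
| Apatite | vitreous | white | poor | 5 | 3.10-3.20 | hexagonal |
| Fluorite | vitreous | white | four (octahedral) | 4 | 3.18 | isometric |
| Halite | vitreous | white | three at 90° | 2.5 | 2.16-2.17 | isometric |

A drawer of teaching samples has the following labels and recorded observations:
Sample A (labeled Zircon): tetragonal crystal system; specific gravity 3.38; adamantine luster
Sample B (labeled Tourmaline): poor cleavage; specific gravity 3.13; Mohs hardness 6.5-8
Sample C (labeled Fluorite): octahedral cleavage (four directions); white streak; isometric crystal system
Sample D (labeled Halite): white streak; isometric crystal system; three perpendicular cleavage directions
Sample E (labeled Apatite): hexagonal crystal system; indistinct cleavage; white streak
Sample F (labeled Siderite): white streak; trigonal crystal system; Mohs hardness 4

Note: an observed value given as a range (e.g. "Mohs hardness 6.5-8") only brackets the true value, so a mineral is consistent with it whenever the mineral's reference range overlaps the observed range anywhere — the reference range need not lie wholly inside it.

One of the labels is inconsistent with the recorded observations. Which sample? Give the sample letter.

Sample A: Zircon has SG 4.60-4.70, but the record shows specific gravity 3.38 — this label is wrong.
Sample B: nothing contradicts Tourmaline.
Sample C: nothing contradicts Fluorite.
Sample D: nothing contradicts Halite.
Sample E: nothing contradicts Apatite.
Sample F: nothing contradicts Siderite.
Sample A is the mislabeled one.

A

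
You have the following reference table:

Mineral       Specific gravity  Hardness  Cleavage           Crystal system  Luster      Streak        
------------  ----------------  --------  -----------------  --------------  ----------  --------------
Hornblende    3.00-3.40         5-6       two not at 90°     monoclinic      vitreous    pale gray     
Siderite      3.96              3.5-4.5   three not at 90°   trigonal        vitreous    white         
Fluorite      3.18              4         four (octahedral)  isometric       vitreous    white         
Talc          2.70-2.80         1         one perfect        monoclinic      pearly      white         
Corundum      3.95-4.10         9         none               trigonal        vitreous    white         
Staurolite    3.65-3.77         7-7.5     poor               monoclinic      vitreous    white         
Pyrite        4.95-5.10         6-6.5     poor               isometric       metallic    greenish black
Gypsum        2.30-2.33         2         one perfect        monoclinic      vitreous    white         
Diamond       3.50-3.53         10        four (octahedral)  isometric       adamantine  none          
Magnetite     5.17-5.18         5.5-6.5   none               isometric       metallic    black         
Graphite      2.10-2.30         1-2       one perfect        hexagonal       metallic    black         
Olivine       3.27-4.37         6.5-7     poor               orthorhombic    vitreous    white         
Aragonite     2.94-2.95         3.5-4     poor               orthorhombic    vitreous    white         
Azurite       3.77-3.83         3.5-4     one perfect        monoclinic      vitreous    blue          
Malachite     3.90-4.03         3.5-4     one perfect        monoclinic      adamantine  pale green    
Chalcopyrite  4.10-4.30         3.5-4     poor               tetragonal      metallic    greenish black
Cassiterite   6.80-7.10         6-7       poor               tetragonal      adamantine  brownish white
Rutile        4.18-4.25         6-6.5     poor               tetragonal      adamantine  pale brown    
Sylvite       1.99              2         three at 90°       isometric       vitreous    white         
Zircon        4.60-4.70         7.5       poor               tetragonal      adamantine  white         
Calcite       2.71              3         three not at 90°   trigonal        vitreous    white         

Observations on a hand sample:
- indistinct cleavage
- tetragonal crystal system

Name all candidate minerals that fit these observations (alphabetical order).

Cassiterite, Chalcopyrite, Rutile, Zircon

Indistinct cleavage — only Staurolite, Pyrite, Olivine, Aragonite, Chalcopyrite, Cassiterite, Rutile, Zircon remain.
Tetragonal crystal system excludes Staurolite, Pyrite, Olivine, Aragonite.
The minerals that satisfy all observations are Cassiterite, Chalcopyrite, Rutile, Zircon.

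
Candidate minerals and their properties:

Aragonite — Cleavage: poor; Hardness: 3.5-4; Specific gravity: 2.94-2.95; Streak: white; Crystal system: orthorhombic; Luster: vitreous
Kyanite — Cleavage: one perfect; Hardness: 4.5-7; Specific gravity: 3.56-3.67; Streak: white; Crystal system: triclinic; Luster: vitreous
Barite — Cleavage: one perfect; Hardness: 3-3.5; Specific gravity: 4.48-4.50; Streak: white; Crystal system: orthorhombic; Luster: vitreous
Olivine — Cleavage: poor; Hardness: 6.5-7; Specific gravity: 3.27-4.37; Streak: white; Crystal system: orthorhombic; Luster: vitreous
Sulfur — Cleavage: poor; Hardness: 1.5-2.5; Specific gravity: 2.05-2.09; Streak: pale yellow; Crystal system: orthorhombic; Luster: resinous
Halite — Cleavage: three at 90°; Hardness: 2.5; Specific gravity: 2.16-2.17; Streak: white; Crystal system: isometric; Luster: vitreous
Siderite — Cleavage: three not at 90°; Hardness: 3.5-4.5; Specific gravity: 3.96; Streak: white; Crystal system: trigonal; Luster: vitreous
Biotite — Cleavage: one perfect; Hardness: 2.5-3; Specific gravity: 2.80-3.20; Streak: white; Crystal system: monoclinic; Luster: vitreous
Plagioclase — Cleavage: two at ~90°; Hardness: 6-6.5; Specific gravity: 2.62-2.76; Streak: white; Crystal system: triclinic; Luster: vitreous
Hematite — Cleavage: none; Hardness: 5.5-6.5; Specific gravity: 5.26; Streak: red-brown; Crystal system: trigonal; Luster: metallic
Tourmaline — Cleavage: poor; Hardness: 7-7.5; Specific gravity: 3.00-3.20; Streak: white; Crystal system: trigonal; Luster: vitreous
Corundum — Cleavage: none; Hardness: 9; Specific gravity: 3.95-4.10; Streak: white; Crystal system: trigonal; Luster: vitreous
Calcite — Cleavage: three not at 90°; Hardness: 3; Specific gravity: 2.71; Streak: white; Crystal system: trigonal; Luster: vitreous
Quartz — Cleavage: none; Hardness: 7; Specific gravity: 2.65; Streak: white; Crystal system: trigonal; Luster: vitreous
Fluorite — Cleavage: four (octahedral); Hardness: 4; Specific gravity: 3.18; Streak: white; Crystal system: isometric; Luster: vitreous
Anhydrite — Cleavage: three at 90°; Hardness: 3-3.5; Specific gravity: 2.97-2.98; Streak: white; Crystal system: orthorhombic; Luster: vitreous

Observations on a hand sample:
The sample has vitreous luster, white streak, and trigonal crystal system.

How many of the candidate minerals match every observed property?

5

Vitreous luster excludes Sulfur, Hematite.
White streak — no further eliminations.
Trigonal crystal system — narrows the field to Siderite, Tourmaline, Corundum, Calcite, Quartz.
Remaining candidates: Calcite, Corundum, Quartz, Siderite, Tourmaline.
That is 5 minerals.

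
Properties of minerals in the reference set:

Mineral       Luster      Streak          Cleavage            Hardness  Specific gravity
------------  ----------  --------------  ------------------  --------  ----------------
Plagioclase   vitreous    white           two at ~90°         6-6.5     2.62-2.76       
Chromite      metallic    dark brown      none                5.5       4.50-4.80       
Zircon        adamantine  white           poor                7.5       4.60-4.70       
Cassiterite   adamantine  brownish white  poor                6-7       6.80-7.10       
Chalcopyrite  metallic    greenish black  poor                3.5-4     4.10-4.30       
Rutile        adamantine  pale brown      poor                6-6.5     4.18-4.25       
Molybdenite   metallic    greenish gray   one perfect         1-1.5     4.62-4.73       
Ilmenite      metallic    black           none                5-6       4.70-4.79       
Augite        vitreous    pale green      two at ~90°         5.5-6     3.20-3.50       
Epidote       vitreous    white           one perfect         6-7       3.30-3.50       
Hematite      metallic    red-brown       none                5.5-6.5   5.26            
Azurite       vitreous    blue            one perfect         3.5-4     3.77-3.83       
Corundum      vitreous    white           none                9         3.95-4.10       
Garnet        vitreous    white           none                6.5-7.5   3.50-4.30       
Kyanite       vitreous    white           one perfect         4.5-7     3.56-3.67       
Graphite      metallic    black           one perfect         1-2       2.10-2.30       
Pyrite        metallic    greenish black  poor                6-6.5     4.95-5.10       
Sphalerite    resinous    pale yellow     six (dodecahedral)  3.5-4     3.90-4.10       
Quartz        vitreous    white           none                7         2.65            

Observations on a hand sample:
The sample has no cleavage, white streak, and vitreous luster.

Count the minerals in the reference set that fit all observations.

3

No cleavage: Chromite, Ilmenite, Hematite, Corundum, Garnet, Quartz remain.
White streak rules out Chromite, Ilmenite, Hematite.
Vitreous luster: every remaining candidate is consistent.
Consistent with every observation: Corundum, Garnet, Quartz.
That is 3 minerals.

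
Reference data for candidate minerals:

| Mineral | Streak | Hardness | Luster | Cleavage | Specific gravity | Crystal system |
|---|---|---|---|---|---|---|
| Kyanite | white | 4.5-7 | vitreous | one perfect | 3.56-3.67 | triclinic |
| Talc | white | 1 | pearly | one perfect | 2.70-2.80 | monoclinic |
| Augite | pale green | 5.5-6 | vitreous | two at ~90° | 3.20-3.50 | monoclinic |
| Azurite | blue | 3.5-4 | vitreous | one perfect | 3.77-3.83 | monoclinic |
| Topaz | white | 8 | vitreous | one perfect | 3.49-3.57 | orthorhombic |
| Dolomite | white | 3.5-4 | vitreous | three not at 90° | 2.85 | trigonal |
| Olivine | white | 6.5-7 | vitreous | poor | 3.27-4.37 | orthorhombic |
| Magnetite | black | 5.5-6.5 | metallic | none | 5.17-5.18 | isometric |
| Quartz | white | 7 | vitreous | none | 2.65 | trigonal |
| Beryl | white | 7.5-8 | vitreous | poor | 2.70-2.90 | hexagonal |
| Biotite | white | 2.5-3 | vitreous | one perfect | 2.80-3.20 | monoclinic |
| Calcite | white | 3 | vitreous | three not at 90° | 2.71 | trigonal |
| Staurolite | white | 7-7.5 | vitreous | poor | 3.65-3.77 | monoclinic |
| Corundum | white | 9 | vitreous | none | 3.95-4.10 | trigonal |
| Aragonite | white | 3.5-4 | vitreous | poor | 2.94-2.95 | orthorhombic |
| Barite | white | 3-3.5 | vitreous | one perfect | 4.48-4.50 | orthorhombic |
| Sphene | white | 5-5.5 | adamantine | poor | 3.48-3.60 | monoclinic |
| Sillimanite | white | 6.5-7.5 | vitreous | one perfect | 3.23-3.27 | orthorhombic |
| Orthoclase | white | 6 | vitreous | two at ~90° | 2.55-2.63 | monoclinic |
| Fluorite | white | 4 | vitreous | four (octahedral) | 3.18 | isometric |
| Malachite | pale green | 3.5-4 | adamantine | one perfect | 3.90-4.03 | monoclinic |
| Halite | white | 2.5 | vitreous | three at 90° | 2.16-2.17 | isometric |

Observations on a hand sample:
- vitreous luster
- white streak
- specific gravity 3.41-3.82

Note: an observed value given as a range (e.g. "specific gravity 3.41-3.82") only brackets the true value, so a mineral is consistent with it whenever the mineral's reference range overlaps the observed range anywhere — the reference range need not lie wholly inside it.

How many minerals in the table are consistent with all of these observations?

4

Vitreous luster rules out Talc, Magnetite, Sphene, Malachite.
White streak eliminates Augite, Azurite.
Specific gravity 3.41-3.82 — only Kyanite, Topaz, Olivine, Staurolite remain.
Consistent with every observation: Kyanite, Olivine, Staurolite, Topaz.
That is 4 minerals.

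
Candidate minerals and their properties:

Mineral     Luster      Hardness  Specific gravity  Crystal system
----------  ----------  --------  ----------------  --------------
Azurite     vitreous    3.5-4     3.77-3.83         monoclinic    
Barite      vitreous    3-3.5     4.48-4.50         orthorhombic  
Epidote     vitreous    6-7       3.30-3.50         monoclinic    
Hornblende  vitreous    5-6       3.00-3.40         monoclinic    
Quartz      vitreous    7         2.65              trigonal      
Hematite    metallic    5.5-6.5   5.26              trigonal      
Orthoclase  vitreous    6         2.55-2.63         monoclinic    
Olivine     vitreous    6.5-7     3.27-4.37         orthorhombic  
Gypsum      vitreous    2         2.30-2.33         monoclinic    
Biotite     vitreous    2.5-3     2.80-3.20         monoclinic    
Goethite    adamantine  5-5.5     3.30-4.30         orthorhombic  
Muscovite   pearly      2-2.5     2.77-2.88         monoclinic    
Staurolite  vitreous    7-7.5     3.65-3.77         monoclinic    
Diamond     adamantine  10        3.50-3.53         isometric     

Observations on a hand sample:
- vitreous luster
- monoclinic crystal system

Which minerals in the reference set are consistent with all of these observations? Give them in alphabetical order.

Azurite, Biotite, Epidote, Gypsum, Hornblende, Orthoclase, Staurolite

Vitreous luster rules out Hematite, Goethite, Muscovite, Diamond.
Monoclinic crystal system excludes Barite, Quartz, Olivine.
Remaining candidates: Azurite, Biotite, Epidote, Gypsum, Hornblende, Orthoclase, Staurolite.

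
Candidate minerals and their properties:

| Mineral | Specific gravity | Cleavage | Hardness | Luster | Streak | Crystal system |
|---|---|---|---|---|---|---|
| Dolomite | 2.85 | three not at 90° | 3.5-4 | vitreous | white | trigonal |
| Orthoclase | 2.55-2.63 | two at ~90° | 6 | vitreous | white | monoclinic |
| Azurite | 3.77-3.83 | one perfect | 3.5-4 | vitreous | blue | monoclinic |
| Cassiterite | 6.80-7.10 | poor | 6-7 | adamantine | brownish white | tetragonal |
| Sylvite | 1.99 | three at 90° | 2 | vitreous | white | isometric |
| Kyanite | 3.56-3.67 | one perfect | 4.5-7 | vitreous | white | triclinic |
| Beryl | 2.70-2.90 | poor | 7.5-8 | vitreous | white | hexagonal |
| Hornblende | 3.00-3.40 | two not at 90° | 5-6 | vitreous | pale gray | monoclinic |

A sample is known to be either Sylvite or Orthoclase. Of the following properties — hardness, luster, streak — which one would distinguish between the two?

Hardness: Sylvite 2, Orthoclase 6 — these differ.
Luster: both vitreous — same for both.
Streak: both white — same for both.
Hardness is the diagnostic property here.

hardness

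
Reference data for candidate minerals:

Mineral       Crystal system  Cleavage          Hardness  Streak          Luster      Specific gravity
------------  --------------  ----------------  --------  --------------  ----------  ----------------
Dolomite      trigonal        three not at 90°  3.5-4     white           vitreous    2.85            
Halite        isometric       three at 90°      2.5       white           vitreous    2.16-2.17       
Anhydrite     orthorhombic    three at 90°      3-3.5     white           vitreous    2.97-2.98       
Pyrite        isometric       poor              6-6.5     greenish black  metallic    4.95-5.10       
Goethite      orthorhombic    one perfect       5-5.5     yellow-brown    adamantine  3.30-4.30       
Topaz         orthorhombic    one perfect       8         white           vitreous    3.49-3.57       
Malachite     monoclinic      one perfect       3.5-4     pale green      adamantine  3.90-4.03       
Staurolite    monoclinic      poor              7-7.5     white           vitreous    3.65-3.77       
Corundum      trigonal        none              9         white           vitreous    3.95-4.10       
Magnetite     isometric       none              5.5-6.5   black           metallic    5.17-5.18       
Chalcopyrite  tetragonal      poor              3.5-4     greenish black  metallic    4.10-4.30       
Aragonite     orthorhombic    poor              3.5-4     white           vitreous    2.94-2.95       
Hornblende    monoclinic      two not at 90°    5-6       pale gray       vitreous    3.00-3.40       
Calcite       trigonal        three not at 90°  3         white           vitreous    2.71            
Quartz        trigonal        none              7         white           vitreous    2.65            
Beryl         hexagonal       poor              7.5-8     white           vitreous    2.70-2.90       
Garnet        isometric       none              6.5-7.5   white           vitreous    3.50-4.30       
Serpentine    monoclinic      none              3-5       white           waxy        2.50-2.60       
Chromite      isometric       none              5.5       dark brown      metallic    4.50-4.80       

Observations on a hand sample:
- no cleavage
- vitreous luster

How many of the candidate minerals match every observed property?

No cleavage — narrows the field to Corundum, Magnetite, Quartz, Garnet, Serpentine, Chromite.
Vitreous luster eliminates Magnetite, Serpentine, Chromite.
Consistent with every observation: Corundum, Garnet, Quartz.
That is 3 minerals.

3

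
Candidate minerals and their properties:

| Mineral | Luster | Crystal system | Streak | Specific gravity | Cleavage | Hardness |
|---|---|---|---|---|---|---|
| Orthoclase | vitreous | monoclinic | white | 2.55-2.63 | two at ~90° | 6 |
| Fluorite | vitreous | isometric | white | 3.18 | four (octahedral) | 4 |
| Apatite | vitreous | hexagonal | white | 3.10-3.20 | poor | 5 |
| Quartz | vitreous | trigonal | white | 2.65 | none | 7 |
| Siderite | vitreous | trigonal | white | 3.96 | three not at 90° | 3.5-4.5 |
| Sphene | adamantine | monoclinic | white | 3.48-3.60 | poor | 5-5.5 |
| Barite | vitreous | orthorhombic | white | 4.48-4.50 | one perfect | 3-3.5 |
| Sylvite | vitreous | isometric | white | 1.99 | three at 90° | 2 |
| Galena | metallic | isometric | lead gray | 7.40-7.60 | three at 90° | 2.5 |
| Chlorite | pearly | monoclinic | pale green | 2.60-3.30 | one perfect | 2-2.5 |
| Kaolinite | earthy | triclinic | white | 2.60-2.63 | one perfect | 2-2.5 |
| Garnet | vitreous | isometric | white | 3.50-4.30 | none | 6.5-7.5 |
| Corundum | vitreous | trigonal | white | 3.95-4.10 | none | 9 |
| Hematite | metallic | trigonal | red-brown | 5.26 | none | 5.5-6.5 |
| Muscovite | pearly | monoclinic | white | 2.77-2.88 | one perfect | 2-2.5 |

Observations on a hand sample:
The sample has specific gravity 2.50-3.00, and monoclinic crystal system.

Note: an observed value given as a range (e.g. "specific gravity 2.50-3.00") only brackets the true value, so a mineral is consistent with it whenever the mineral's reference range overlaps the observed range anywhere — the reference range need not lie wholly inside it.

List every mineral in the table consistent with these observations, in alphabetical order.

Specific gravity 2.50-3.00 — leaves Orthoclase, Quartz, Chlorite, Kaolinite, Muscovite.
Monoclinic crystal system eliminates Quartz, Kaolinite.
Remaining candidates: Chlorite, Muscovite, Orthoclase.

Chlorite, Muscovite, Orthoclase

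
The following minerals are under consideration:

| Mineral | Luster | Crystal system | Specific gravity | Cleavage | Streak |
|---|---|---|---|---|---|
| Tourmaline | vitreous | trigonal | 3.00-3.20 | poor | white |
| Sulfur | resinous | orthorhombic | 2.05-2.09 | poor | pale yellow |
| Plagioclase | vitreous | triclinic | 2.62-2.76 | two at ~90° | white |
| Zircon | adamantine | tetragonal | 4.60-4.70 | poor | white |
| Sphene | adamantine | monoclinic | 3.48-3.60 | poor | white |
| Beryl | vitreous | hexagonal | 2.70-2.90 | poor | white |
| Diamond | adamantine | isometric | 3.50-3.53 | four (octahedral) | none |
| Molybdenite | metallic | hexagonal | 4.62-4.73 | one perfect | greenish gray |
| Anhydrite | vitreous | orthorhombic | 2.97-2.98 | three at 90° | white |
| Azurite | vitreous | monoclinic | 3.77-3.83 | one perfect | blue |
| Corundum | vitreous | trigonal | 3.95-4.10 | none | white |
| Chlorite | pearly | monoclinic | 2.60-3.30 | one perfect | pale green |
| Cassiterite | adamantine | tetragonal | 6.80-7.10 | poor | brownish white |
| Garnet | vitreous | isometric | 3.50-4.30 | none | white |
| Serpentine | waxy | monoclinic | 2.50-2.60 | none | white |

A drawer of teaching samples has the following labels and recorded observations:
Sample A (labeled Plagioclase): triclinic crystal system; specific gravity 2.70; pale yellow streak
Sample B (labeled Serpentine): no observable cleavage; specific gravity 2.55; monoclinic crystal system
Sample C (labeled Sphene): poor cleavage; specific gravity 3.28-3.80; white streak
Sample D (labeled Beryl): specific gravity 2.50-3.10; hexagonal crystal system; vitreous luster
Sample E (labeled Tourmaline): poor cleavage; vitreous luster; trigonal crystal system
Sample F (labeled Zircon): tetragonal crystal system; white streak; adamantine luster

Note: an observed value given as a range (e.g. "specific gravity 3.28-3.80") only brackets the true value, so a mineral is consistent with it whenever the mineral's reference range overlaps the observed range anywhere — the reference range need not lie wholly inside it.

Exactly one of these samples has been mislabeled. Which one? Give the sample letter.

A

Sample A: pale yellow streak is outside the reference for Plagioclase (white streak) — mislabeled.
Sample B: all recorded properties match Serpentine.
Sample C: all recorded properties match Sphene.
Sample D: all recorded properties match Beryl.
Sample E: all recorded properties match Tourmaline.
Sample F: all recorded properties match Zircon.
The mislabeled specimen is A.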